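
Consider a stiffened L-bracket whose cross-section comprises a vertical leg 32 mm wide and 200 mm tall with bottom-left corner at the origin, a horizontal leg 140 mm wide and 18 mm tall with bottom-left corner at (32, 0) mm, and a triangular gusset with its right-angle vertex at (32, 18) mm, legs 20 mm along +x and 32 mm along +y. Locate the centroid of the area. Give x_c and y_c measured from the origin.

vertical leg: A = 32 × 200 = 6400.00, centroid at (16.00, 100.00).
horizontal leg: A = 140 × 18 = 2520.00, centroid at (102.00, 9.00).
gusset: A = ½·20·32 = 320.00, centroid at (38.67, 28.67).
ΣA = 9240.00 mm²
ΣAx_c = (6400.00)(16.00) + (2520.00)(102.00) + (320.00)(38.67) = 371813.33 mm³
ΣAy_c = (6400.00)(100.00) + (2520.00)(9.00) + (320.00)(28.67) = 671853.33 mm³
x_c = 371813.33 / 9240.00 = 40.24 mm
y_c = 671853.33 / 9240.00 = 72.71 mm

x_c = 40.24 mm, y_c = 72.71 mm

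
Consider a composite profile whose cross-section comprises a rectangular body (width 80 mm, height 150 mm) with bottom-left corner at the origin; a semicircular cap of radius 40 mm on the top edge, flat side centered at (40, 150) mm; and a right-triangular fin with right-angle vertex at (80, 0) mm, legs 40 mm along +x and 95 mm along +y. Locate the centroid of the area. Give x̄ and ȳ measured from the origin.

x̄ = 46.17 mm, ȳ = 84.07 mm

rectangular body: A = 80 × 150 = 12000.00, centroid at (40.00, 75.00).
semicircular top: A = ½π·40² = 2513.27, centroid at (40.00, 166.98).
triangular fin: A = ½·40·95 = 1900.00, centroid at (93.33, 31.67).
ΣA = 16413.27 mm²
ΣAx̄ = (12000.00)(40.00) + (2513.27)(40.00) + (1900.00)(93.33) = 757864.30 mm³
ΣAȳ = (12000.00)(75.00) + (2513.27)(166.98) + (1900.00)(31.67) = 1379824.45 mm³
x̄ = 757864.30 / 16413.27 = 46.17 mm
ȳ = 1379824.45 / 16413.27 = 84.07 mm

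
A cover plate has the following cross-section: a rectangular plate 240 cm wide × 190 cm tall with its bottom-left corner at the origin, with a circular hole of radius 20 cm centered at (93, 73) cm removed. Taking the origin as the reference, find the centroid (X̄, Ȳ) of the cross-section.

X̄ = 120.77 cm, Ȳ = 95.62 cm

plate: A = 240 × 190 = 45600.00, centroid at (120.00, 95.00).
hole: A = −π·20² = -1256.64, centroid at (93.00, 73.00).
ΣA = 44343.36 cm²
ΣAX̄ = (45600.00)(120.00) + (-1256.64)(93.00) = 5355132.75 cm³
ΣAȲ = (45600.00)(95.00) + (-1256.64)(73.00) = 4240265.49 cm³
X̄ = 5355132.75 / 44343.36 = 120.77 cm
Ȳ = 4240265.49 / 44343.36 = 95.62 cm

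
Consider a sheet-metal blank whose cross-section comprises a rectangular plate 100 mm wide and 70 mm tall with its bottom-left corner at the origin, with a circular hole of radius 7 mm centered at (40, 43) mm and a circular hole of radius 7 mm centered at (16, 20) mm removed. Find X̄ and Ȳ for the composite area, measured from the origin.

plate: A = 100 × 70 = 7000.00, centroid at (50.00, 35.00).
hole 1: A = −π·7² = -153.94, centroid at (40.00, 43.00).
hole 2: A = −π·7² = -153.94, centroid at (16.00, 20.00).
ΣA = 6692.12 mm², ΣAX̄ = 341379.47 mm³, ΣAȲ = 235301.90 mm³.
X̄ = 341379.47/6692.12 = 51.01 mm; Ȳ = 235301.90/6692.12 = 35.16 mm.

X̄ = 51.01 mm, Ȳ = 35.16 mm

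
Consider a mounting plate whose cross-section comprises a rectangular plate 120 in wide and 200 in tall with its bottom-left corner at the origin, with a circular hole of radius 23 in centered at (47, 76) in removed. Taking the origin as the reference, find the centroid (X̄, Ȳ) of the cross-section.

Part | A | x̄ᵢ | ȳᵢ | A·x̄ᵢ | A·ȳᵢ
plate | 24000.00 | 60.00 | 100.00 | 1440000.00 | 2400000.00
hole | -1661.90 | 47.00 | 76.00 | -78109.42 | -126304.59
Σ | 22338.10 |  |  | 1361890.58 | 2273695.41
X̄ = 1361890.58 / 22338.10 = 60.97 in
Ȳ = 2273695.41 / 22338.10 = 101.79 in

X̄ = 60.97 in, Ȳ = 101.79 in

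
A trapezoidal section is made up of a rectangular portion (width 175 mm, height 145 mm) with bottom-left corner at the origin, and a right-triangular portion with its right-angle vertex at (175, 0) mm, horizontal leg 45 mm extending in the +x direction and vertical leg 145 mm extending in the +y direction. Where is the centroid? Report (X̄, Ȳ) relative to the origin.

X̄ = 99.18 mm, Ȳ = 69.75 mm

rectangular portion: A = 175 × 145 = 25375.00, centroid at (87.50, 72.50).
triangular portion: A = ½·45·145 = 3262.50, centroid at (190.00, 48.33).
ΣA = 28637.50 mm²
ΣAX̄ = (25375.00)(87.50) + (3262.50)(190.00) = 2840187.50 mm³
ΣAȲ = (25375.00)(72.50) + (3262.50)(48.33) = 1997375.00 mm³
X̄ = 2840187.50 / 28637.50 = 99.18 mm
Ȳ = 1997375.00 / 28637.50 = 69.75 mm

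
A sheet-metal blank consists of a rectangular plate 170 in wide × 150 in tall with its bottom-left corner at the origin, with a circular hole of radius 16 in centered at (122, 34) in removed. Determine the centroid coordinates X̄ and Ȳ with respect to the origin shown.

X̄ = 83.80 in, Ȳ = 76.34 in

plate: A = 170 × 150 = 25500.00, centroid at (85.00, 75.00).
hole: A = −π·16² = -804.25, centroid at (122.00, 34.00).
ΣA = 24695.75 in², ΣAX̄ = 2069381.78 in³, ΣAȲ = 1885155.58 in³.
X̄ = 2069381.78/24695.75 = 83.80 in; Ȳ = 1885155.58/24695.75 = 76.34 in.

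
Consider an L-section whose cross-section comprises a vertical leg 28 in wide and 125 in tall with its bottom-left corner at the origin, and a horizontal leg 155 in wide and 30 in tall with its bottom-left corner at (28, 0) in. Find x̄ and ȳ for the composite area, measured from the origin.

Part | A | x̄ᵢ | ȳᵢ | A·x̄ᵢ | A·ȳᵢ
vertical leg | 3500.00 | 14.00 | 62.50 | 49000.00 | 218750.00
horizontal leg | 4650.00 | 105.50 | 15.00 | 490575.00 | 69750.00
Σ | 8150.00 |  |  | 539575.00 | 288500.00
x̄ = 539575.00 / 8150.00 = 66.21 in
ȳ = 288500.00 / 8150.00 = 35.40 in

x̄ = 66.21 in, ȳ = 35.40 in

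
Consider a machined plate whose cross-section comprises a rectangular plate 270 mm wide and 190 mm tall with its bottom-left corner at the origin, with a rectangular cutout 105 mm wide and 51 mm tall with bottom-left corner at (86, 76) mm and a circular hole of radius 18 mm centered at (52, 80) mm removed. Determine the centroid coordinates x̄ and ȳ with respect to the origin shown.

plate: A = 270 × 190 = 51300.00, centroid at (135.00, 95.00).
hole 1: A = −(105 × 51) = -5355.00, centroid at (138.50, 101.50).
hole 2: A = −π·18² = -1017.88, centroid at (52.00, 80.00).
ΣA = 44927.12 mm²
ΣAx̄ = (51300.00)(135.00) + (-5355.00)(138.50) + (-1017.88)(52.00) = 6130902.95 mm³
ΣAȳ = (51300.00)(95.00) + (-5355.00)(101.50) + (-1017.88)(80.00) = 4248537.42 mm³
x̄ = 6130902.95 / 44927.12 = 136.46 mm
ȳ = 4248537.42 / 44927.12 = 94.57 mm

x̄ = 136.46 mm, ȳ = 94.57 mm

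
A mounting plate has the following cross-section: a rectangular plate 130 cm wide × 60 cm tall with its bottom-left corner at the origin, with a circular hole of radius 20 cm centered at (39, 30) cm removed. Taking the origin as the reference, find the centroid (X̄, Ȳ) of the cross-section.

plate: A = 130 × 60 = 7800.00, centroid at (65.00, 30.00).
hole: A = −π·20² = -1256.64, centroid at (39.00, 30.00).
ΣA = 6543.36 cm², ΣAX̄ = 457991.15 cm³, ΣAȲ = 196300.89 cm³.
X̄ = 457991.15/6543.36 = 69.99 cm; Ȳ = 196300.89/6543.36 = 30.00 cm.

X̄ = 69.99 cm, Ȳ = 30.00 cm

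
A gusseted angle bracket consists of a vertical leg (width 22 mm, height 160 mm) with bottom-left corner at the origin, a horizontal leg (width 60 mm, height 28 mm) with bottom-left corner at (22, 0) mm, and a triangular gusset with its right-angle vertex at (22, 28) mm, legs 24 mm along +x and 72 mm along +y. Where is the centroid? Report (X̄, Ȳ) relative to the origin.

vertical leg: A = 22 × 160 = 3520.00, centroid at (11.00, 80.00).
horizontal leg: A = 60 × 28 = 1680.00, centroid at (52.00, 14.00).
gusset: A = ½·24·72 = 864.00, centroid at (30.00, 52.00).
ΣA = 6064.00 mm², ΣAX̄ = 152000.00 mm³, ΣAȲ = 350048.00 mm³.
X̄ = 152000.00/6064.00 = 25.07 mm; Ȳ = 350048.00/6064.00 = 57.73 mm.

X̄ = 25.07 mm, Ȳ = 57.73 mm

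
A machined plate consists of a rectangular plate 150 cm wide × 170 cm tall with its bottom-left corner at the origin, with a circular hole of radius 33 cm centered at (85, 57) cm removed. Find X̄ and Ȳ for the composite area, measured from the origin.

X̄ = 73.45 cm, Ȳ = 89.34 cm

Part | A | x̄ᵢ | ȳᵢ | A·x̄ᵢ | A·ȳᵢ
plate | 25500.00 | 75.00 | 85.00 | 1912500.00 | 2167500.00
hole | -3421.19 | 85.00 | 57.00 | -290801.52 | -195008.08
Σ | 22078.81 |  |  | 1621698.48 | 1972491.92
X̄ = 1621698.48 / 22078.81 = 73.45 cm
Ȳ = 1972491.92 / 22078.81 = 89.34 cm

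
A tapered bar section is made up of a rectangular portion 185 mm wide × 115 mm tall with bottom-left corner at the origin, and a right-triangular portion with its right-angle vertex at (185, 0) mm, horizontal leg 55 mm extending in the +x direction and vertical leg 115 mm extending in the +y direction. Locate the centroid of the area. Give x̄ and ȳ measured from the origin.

x̄ = 106.84 mm, ȳ = 55.02 mm

rectangular portion: A = 185 × 115 = 21275.00, centroid at (92.50, 57.50).
triangular portion: A = ½·55·115 = 3162.50, centroid at (203.33, 38.33).
ΣA = 24437.50 mm²
ΣAx̄ = (21275.00)(92.50) + (3162.50)(203.33) = 2610979.17 mm³
ΣAȳ = (21275.00)(57.50) + (3162.50)(38.33) = 1344541.67 mm³
x̄ = 2610979.17 / 24437.50 = 106.84 mm
ȳ = 1344541.67 / 24437.50 = 55.02 mm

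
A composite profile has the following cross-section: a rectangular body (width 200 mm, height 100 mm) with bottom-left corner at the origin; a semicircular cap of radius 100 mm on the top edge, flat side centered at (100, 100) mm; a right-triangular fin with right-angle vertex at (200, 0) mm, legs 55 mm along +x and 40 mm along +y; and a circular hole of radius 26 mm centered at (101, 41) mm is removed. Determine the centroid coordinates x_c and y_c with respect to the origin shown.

Part | A | x̄ᵢ | ȳᵢ | A·x̄ᵢ | A·ȳᵢ
rectangular body | 20000.00 | 100.00 | 50.00 | 2000000.00 | 1000000.00
semicircular top | 15707.96 | 100.00 | 142.44 | 1570796.33 | 2237462.99
triangular fin | 1100.00 | 218.33 | 13.33 | 240166.67 | 14666.67
hole | -2123.72 | 101.00 | 41.00 | -214495.38 | -87072.38
Σ | 34684.25 |  |  | 3596467.61 | 3165057.28
x_c = 3596467.61 / 34684.25 = 103.69 mm
y_c = 3165057.28 / 34684.25 = 91.25 mm

x_c = 103.69 mm, y_c = 91.25 mm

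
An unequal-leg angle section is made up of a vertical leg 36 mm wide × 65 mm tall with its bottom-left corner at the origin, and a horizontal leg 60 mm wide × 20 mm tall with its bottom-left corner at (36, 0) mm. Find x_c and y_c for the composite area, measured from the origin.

x_c = 34.27 mm, y_c = 24.87 mm

vertical leg: A = 36 × 65 = 2340.00, centroid at (18.00, 32.50).
horizontal leg: A = 60 × 20 = 1200.00, centroid at (66.00, 10.00).
ΣA = 3540.00 mm²
ΣAx_c = (2340.00)(18.00) + (1200.00)(66.00) = 121320.00 mm³
ΣAy_c = (2340.00)(32.50) + (1200.00)(10.00) = 88050.00 mm³
x_c = 121320.00 / 3540.00 = 34.27 mm
y_c = 88050.00 / 3540.00 = 24.87 mm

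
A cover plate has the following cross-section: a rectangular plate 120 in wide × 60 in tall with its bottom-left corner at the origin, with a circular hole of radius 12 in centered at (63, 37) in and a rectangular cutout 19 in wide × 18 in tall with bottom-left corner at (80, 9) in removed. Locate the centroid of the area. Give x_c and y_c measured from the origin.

x_c = 58.21 in, y_c = 30.15 in

plate: A = 120 × 60 = 7200.00, centroid at (60.00, 30.00).
hole 1: A = −π·12² = -452.39, centroid at (63.00, 37.00).
hole 2: A = −(19 × 18) = -342.00, centroid at (89.50, 18.00).
ΣA = 6405.61 in²
ΣAx_c = (7200.00)(60.00) + (-452.39)(63.00) + (-342.00)(89.50) = 372890.47 in³
ΣAy_c = (7200.00)(30.00) + (-452.39)(37.00) + (-342.00)(18.00) = 193105.59 in³
x_c = 372890.47 / 6405.61 = 58.21 in
y_c = 193105.59 / 6405.61 = 30.15 in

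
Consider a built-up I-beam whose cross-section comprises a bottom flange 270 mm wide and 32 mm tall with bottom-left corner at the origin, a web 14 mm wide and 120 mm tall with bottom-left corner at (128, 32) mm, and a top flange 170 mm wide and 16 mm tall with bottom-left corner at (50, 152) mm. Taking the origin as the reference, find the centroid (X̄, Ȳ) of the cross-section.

bottom flange: A = 270 × 32 = 8640.00, centroid at (135.00, 16.00).
web: A = 14 × 120 = 1680.00, centroid at (135.00, 92.00).
top flange: A = 170 × 16 = 2720.00, centroid at (135.00, 160.00).
ΣA = 13040.00 mm², ΣAX̄ = 1760400.00 mm³, ΣAȲ = 728000.00 mm³.
X̄ = 1760400.00/13040.00 = 135.00 mm; Ȳ = 728000.00/13040.00 = 55.83 mm.

X̄ = 135.00 mm, Ȳ = 55.83 mm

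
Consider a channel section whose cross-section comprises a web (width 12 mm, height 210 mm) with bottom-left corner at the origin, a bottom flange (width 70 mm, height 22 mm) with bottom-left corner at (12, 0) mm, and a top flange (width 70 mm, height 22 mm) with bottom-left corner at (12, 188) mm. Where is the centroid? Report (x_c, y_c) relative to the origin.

web: A = 12 × 210 = 2520.00, centroid at (6.00, 105.00).
bottom flange: A = 70 × 22 = 1540.00, centroid at (47.00, 11.00).
top flange: A = 70 × 22 = 1540.00, centroid at (47.00, 199.00).
ΣA = 5600.00 mm²
ΣAx_c = (2520.00)(6.00) + (1540.00)(47.00) + (1540.00)(47.00) = 159880.00 mm³
ΣAy_c = (2520.00)(105.00) + (1540.00)(11.00) + (1540.00)(199.00) = 588000.00 mm³
x_c = 159880.00 / 5600.00 = 28.55 mm
y_c = 588000.00 / 5600.00 = 105.00 mm

x_c = 28.55 mm, y_c = 105.00 mm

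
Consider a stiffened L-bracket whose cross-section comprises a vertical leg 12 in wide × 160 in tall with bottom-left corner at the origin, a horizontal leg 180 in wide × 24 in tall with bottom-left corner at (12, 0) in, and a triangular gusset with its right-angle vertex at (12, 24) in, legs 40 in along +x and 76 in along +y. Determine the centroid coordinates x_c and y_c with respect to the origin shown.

vertical leg: A = 12 × 160 = 1920.00, centroid at (6.00, 80.00).
horizontal leg: A = 180 × 24 = 4320.00, centroid at (102.00, 12.00).
gusset: A = ½·40·76 = 1520.00, centroid at (25.33, 49.33).
ΣA = 7760.00 in², ΣAx_c = 490666.67 in³, ΣAy_c = 280426.67 in³.
x_c = 490666.67/7760.00 = 63.23 in; y_c = 280426.67/7760.00 = 36.14 in.

x_c = 63.23 in, y_c = 36.14 in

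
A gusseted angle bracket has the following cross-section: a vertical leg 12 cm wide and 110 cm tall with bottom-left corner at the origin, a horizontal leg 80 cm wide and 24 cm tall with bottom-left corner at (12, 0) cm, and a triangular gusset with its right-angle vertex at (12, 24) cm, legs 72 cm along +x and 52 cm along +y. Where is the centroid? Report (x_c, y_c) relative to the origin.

Part | A | x̄ᵢ | ȳᵢ | A·x̄ᵢ | A·ȳᵢ
vertical leg | 1320.00 | 6.00 | 55.00 | 7920.00 | 72600.00
horizontal leg | 1920.00 | 52.00 | 12.00 | 99840.00 | 23040.00
gusset | 1872.00 | 36.00 | 41.33 | 67392.00 | 77376.00
Σ | 5112.00 |  |  | 175152.00 | 173016.00
x_c = 175152.00 / 5112.00 = 34.26 cm
y_c = 173016.00 / 5112.00 = 33.85 cm

x_c = 34.26 cm, y_c = 33.85 cm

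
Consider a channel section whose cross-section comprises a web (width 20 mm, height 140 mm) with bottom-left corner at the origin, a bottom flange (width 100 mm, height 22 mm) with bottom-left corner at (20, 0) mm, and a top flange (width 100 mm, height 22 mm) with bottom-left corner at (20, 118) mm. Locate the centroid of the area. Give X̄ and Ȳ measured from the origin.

web: A = 20 × 140 = 2800.00, centroid at (10.00, 70.00).
bottom flange: A = 100 × 22 = 2200.00, centroid at (70.00, 11.00).
top flange: A = 100 × 22 = 2200.00, centroid at (70.00, 129.00).
ΣA = 7200.00 mm², ΣAX̄ = 336000.00 mm³, ΣAȲ = 504000.00 mm³.
X̄ = 336000.00/7200.00 = 46.67 mm; Ȳ = 504000.00/7200.00 = 70.00 mm.

X̄ = 46.67 mm, Ȳ = 70.00 mm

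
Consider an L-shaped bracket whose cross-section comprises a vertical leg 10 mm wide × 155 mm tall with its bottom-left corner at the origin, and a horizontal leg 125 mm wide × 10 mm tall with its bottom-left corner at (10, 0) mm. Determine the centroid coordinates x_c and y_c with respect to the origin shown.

Part | A | x̄ᵢ | ȳᵢ | A·x̄ᵢ | A·ȳᵢ
vertical leg | 1550.00 | 5.00 | 77.50 | 7750.00 | 120125.00
horizontal leg | 1250.00 | 72.50 | 5.00 | 90625.00 | 6250.00
Σ | 2800.00 |  |  | 98375.00 | 126375.00
x_c = 98375.00 / 2800.00 = 35.13 mm
y_c = 126375.00 / 2800.00 = 45.13 mm

x_c = 35.13 mm, y_c = 45.13 mm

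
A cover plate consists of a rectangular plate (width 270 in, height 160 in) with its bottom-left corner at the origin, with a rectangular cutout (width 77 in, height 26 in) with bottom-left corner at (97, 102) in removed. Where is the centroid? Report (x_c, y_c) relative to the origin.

x_c = 134.98 in, y_c = 78.30 in

plate: A = 270 × 160 = 43200.00, centroid at (135.00, 80.00).
hole: A = −(77 × 26) = -2002.00, centroid at (135.50, 115.00).
ΣA = 41198.00 in², ΣAx_c = 5560729.00 in³, ΣAy_c = 3225770.00 in³.
x_c = 5560729.00/41198.00 = 134.98 in; y_c = 3225770.00/41198.00 = 78.30 in.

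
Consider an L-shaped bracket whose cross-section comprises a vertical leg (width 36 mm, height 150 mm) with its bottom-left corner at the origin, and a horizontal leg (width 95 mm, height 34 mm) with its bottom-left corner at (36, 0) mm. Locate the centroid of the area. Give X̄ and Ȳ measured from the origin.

X̄ = 42.52 mm, Ȳ = 53.29 mm

vertical leg: A = 36 × 150 = 5400.00, centroid at (18.00, 75.00).
horizontal leg: A = 95 × 34 = 3230.00, centroid at (83.50, 17.00).
ΣA = 8630.00 mm², ΣAX̄ = 366905.00 mm³, ΣAȲ = 459910.00 mm³.
X̄ = 366905.00/8630.00 = 42.52 mm; Ȳ = 459910.00/8630.00 = 53.29 mm.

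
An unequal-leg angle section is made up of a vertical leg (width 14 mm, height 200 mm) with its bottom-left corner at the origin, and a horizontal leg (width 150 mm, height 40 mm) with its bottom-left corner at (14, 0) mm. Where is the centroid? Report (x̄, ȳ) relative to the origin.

x̄ = 62.91 mm, ȳ = 45.45 mm

vertical leg: A = 14 × 200 = 2800.00, centroid at (7.00, 100.00).
horizontal leg: A = 150 × 40 = 6000.00, centroid at (89.00, 20.00).
ΣA = 8800.00 mm², ΣAx̄ = 553600.00 mm³, ΣAȳ = 400000.00 mm³.
x̄ = 553600.00/8800.00 = 62.91 mm; ȳ = 400000.00/8800.00 = 45.45 mm.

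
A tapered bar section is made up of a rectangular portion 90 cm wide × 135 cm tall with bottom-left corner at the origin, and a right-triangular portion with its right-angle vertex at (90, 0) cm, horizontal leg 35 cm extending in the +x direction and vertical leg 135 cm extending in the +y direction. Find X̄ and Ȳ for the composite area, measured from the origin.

X̄ = 54.22 cm, Ȳ = 63.84 cm

rectangular portion: A = 90 × 135 = 12150.00, centroid at (45.00, 67.50).
triangular portion: A = ½·35·135 = 2362.50, centroid at (101.67, 45.00).
ΣA = 14512.50 cm²
ΣAX̄ = (12150.00)(45.00) + (2362.50)(101.67) = 786937.50 cm³
ΣAȲ = (12150.00)(67.50) + (2362.50)(45.00) = 926437.50 cm³
X̄ = 786937.50 / 14512.50 = 54.22 cm
Ȳ = 926437.50 / 14512.50 = 63.84 cm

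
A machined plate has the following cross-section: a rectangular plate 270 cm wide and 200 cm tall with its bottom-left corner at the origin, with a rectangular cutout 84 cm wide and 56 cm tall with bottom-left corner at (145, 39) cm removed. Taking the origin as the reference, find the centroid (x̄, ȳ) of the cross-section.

x̄ = 130.04 cm, ȳ = 103.15 cm

Part | A | x̄ᵢ | ȳᵢ | A·x̄ᵢ | A·ȳᵢ
plate | 54000.00 | 135.00 | 100.00 | 7290000.00 | 5400000.00
hole | -4704.00 | 187.00 | 67.00 | -879648.00 | -315168.00
Σ | 49296.00 |  |  | 6410352.00 | 5084832.00
x̄ = 6410352.00 / 49296.00 = 130.04 cm
ȳ = 5084832.00 / 49296.00 = 103.15 cm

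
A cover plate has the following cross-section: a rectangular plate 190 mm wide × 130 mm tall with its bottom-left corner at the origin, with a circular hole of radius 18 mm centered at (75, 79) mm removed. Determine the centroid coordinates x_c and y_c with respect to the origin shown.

plate: A = 190 × 130 = 24700.00, centroid at (95.00, 65.00).
hole: A = −π·18² = -1017.88, centroid at (75.00, 79.00).
ΣA = 23682.12 mm²
ΣAx_c = (24700.00)(95.00) + (-1017.88)(75.00) = 2270159.30 mm³
ΣAy_c = (24700.00)(65.00) + (-1017.88)(79.00) = 1525087.79 mm³
x_c = 2270159.30 / 23682.12 = 95.86 mm
y_c = 1525087.79 / 23682.12 = 64.40 mm

x_c = 95.86 mm, y_c = 64.40 mm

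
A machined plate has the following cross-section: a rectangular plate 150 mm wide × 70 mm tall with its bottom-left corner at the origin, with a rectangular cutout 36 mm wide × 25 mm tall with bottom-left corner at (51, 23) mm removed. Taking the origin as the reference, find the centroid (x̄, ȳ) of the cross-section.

x̄ = 75.56 mm, ȳ = 34.95 mm

plate: A = 150 × 70 = 10500.00, centroid at (75.00, 35.00).
hole: A = −(36 × 25) = -900.00, centroid at (69.00, 35.50).
ΣA = 9600.00 mm², ΣAx̄ = 725400.00 mm³, ΣAȳ = 335550.00 mm³.
x̄ = 725400.00/9600.00 = 75.56 mm; ȳ = 335550.00/9600.00 = 34.95 mm.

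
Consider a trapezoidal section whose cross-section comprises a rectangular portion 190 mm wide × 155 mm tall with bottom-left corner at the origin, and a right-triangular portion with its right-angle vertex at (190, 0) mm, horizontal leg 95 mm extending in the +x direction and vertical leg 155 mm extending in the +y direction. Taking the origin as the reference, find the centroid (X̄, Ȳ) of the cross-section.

X̄ = 120.33 mm, Ȳ = 72.33 mm

rectangular portion: A = 190 × 155 = 29450.00, centroid at (95.00, 77.50).
triangular portion: A = ½·95·155 = 7362.50, centroid at (221.67, 51.67).
ΣA = 36812.50 mm²
ΣAX̄ = (29450.00)(95.00) + (7362.50)(221.67) = 4429770.83 mm³
ΣAȲ = (29450.00)(77.50) + (7362.50)(51.67) = 2662770.83 mm³
X̄ = 4429770.83 / 36812.50 = 120.33 mm
Ȳ = 2662770.83 / 36812.50 = 72.33 mm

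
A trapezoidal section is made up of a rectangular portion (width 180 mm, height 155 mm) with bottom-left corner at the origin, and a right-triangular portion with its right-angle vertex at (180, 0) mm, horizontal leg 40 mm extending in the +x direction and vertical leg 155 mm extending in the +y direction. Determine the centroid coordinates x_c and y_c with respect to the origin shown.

x_c = 100.33 mm, y_c = 74.92 mm

Part | A | x̄ᵢ | ȳᵢ | A·x̄ᵢ | A·ȳᵢ
rectangular portion | 27900.00 | 90.00 | 77.50 | 2511000.00 | 2162250.00
triangular portion | 3100.00 | 193.33 | 51.67 | 599333.33 | 160166.67
Σ | 31000.00 |  |  | 3110333.33 | 2322416.67
x_c = 3110333.33 / 31000.00 = 100.33 mm
y_c = 2322416.67 / 31000.00 = 74.92 mm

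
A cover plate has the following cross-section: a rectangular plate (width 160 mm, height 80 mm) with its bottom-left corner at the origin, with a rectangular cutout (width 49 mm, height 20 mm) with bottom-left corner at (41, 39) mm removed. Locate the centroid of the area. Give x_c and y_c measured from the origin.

x_c = 81.20 mm, y_c = 39.25 mm

plate: A = 160 × 80 = 12800.00, centroid at (80.00, 40.00).
hole: A = −(49 × 20) = -980.00, centroid at (65.50, 49.00).
ΣA = 11820.00 mm²
ΣAx_c = (12800.00)(80.00) + (-980.00)(65.50) = 959810.00 mm³
ΣAy_c = (12800.00)(40.00) + (-980.00)(49.00) = 463980.00 mm³
x_c = 959810.00 / 11820.00 = 81.20 mm
y_c = 463980.00 / 11820.00 = 39.25 mm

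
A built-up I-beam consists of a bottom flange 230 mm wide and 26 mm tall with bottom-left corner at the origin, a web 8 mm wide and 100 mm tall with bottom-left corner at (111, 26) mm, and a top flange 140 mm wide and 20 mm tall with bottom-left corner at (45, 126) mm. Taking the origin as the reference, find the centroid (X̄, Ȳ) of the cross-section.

bottom flange: A = 230 × 26 = 5980.00, centroid at (115.00, 13.00).
web: A = 8 × 100 = 800.00, centroid at (115.00, 76.00).
top flange: A = 140 × 20 = 2800.00, centroid at (115.00, 136.00).
ΣA = 9580.00 mm², ΣAX̄ = 1101700.00 mm³, ΣAȲ = 519340.00 mm³.
X̄ = 1101700.00/9580.00 = 115.00 mm; Ȳ = 519340.00/9580.00 = 54.21 mm.

X̄ = 115.00 mm, Ȳ = 54.21 mm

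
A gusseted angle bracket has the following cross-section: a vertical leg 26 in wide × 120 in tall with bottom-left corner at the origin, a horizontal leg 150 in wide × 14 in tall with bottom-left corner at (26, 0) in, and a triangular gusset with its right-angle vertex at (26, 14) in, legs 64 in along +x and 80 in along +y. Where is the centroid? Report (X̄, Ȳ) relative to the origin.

Part | A | x̄ᵢ | ȳᵢ | A·x̄ᵢ | A·ȳᵢ
vertical leg | 3120.00 | 13.00 | 60.00 | 40560.00 | 187200.00
horizontal leg | 2100.00 | 101.00 | 7.00 | 212100.00 | 14700.00
gusset | 2560.00 | 47.33 | 40.67 | 121173.33 | 104106.67
Σ | 7780.00 |  |  | 373833.33 | 306006.67
X̄ = 373833.33 / 7780.00 = 48.05 in
Ȳ = 306006.67 / 7780.00 = 39.33 in

X̄ = 48.05 in, Ȳ = 39.33 in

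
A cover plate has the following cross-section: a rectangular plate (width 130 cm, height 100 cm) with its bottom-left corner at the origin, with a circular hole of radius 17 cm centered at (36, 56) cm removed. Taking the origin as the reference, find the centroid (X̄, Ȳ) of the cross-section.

X̄ = 67.18 cm, Ȳ = 49.55 cm

Part | A | x̄ᵢ | ȳᵢ | A·x̄ᵢ | A·ȳᵢ
plate | 13000.00 | 65.00 | 50.00 | 845000.00 | 650000.00
hole | -907.92 | 36.00 | 56.00 | -32685.13 | -50843.54
Σ | 12092.08 |  |  | 812314.87 | 599156.46
X̄ = 812314.87 / 12092.08 = 67.18 cm
Ȳ = 599156.46 / 12092.08 = 49.55 cm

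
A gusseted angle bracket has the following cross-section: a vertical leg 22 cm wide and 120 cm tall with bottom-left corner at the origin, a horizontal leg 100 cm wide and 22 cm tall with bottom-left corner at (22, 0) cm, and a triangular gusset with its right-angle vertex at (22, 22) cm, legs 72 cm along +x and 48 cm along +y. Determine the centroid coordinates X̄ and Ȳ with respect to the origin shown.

Part | A | x̄ᵢ | ȳᵢ | A·x̄ᵢ | A·ȳᵢ
vertical leg | 2640.00 | 11.00 | 60.00 | 29040.00 | 158400.00
horizontal leg | 2200.00 | 72.00 | 11.00 | 158400.00 | 24200.00
gusset | 1728.00 | 46.00 | 38.00 | 79488.00 | 65664.00
Σ | 6568.00 |  |  | 266928.00 | 248264.00
X̄ = 266928.00 / 6568.00 = 40.64 cm
Ȳ = 248264.00 / 6568.00 = 37.80 cm

X̄ = 40.64 cm, Ȳ = 37.80 cm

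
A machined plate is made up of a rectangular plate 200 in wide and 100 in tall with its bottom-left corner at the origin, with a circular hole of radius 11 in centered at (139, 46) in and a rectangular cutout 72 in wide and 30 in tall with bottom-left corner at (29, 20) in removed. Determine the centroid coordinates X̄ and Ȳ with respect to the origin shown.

plate: A = 200 × 100 = 20000.00, centroid at (100.00, 50.00).
hole 1: A = −π·11² = -380.13, centroid at (139.00, 46.00).
hole 2: A = −(72 × 30) = -2160.00, centroid at (65.00, 35.00).
ΣA = 17459.87 in²
ΣAX̄ = (20000.00)(100.00) + (-380.13)(139.00) + (-2160.00)(65.00) = 1806761.55 in³
ΣAȲ = (20000.00)(50.00) + (-380.13)(46.00) + (-2160.00)(35.00) = 906913.90 in³
X̄ = 1806761.55 / 17459.87 = 103.48 in
Ȳ = 906913.90 / 17459.87 = 51.94 in

X̄ = 103.48 in, Ȳ = 51.94 in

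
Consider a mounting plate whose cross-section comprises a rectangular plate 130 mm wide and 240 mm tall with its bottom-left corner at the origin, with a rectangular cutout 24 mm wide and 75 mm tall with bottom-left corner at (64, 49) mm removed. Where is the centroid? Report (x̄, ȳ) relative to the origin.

plate: A = 130 × 240 = 31200.00, centroid at (65.00, 120.00).
hole: A = −(24 × 75) = -1800.00, centroid at (76.00, 86.50).
ΣA = 29400.00 mm², ΣAx̄ = 1891200.00 mm³, ΣAȳ = 3588300.00 mm³.
x̄ = 1891200.00/29400.00 = 64.33 mm; ȳ = 3588300.00/29400.00 = 122.05 mm.

x̄ = 64.33 mm, ȳ = 122.05 mm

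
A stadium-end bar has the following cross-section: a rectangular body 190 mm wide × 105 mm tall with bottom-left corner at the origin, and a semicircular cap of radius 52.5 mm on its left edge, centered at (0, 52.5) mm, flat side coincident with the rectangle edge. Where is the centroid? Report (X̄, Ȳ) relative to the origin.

X̄ = 74.09 mm, Ȳ = 52.50 mm

rectangular body: A = 190 × 105 = 19950.00, centroid at (95.00, 52.50).
semicircular end: A = ½π·52.5² = 4329.51, centroid at (-22.28, 52.50).
ΣA = 24279.51 mm²
ΣAX̄ = (19950.00)(95.00) + (4329.51)(-22.28) = 1798781.25 mm³
ΣAȲ = (19950.00)(52.50) + (4329.51)(52.50) = 1274674.14 mm³
X̄ = 1798781.25 / 24279.51 = 74.09 mm
Ȳ = 1274674.14 / 24279.51 = 52.50 mm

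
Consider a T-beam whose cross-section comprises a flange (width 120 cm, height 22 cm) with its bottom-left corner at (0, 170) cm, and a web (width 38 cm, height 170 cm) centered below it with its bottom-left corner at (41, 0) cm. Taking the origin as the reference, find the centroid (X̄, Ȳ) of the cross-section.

Part | A | x̄ᵢ | ȳᵢ | A·x̄ᵢ | A·ȳᵢ
web | 6460.00 | 60.00 | 85.00 | 387600.00 | 549100.00
flange | 2640.00 | 60.00 | 181.00 | 158400.00 | 477840.00
Σ | 9100.00 |  |  | 546000.00 | 1026940.00
X̄ = 546000.00 / 9100.00 = 60.00 cm
Ȳ = 1026940.00 / 9100.00 = 112.85 cm

X̄ = 60.00 cm, Ȳ = 112.85 cm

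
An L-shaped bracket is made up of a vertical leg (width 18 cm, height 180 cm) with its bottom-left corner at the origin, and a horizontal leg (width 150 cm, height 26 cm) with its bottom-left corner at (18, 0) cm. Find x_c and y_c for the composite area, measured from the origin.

vertical leg: A = 18 × 180 = 3240.00, centroid at (9.00, 90.00).
horizontal leg: A = 150 × 26 = 3900.00, centroid at (93.00, 13.00).
ΣA = 7140.00 cm², ΣAx_c = 391860.00 cm³, ΣAy_c = 342300.00 cm³.
x_c = 391860.00/7140.00 = 54.88 cm; y_c = 342300.00/7140.00 = 47.94 cm.

x_c = 54.88 cm, y_c = 47.94 cm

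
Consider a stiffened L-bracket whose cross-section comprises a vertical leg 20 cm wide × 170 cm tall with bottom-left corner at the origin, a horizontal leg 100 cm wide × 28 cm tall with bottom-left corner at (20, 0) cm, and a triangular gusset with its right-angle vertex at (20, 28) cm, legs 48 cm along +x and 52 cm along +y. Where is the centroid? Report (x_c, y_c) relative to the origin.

Part | A | x̄ᵢ | ȳᵢ | A·x̄ᵢ | A·ȳᵢ
vertical leg | 3400.00 | 10.00 | 85.00 | 34000.00 | 289000.00
horizontal leg | 2800.00 | 70.00 | 14.00 | 196000.00 | 39200.00
gusset | 1248.00 | 36.00 | 45.33 | 44928.00 | 56576.00
Σ | 7448.00 |  |  | 274928.00 | 384776.00
x_c = 274928.00 / 7448.00 = 36.91 cm
y_c = 384776.00 / 7448.00 = 51.66 cm

x_c = 36.91 cm, y_c = 51.66 cm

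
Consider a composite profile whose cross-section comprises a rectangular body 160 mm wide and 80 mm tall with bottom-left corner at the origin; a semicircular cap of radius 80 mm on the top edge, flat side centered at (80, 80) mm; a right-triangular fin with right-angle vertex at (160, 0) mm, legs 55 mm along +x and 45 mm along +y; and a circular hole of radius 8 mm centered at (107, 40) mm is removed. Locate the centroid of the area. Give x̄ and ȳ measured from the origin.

x̄ = 84.87 mm, ȳ = 69.83 mm

rectangular body: A = 160 × 80 = 12800.00, centroid at (80.00, 40.00).
semicircular top: A = ½π·80² = 10053.10, centroid at (80.00, 113.95).
triangular fin: A = ½·55·45 = 1237.50, centroid at (178.33, 15.00).
hole: A = −π·8² = -201.06, centroid at (107.00, 40.00).
ΣA = 23889.53 mm², ΣAx̄ = 2027421.59 mm³, ΣAȳ = 1668101.08 mm³.
x̄ = 2027421.59/23889.53 = 84.87 mm; ȳ = 1668101.08/23889.53 = 69.83 mm.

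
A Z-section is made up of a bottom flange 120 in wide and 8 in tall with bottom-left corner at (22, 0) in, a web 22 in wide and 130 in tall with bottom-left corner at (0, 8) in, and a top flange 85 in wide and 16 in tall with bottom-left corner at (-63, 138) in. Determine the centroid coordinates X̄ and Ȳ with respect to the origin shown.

bottom flange: A = 120 × 8 = 960.00, centroid at (82.00, 4.00).
web: A = 22 × 130 = 2860.00, centroid at (11.00, 73.00).
top flange: A = 85 × 16 = 1360.00, centroid at (-20.50, 146.00).
ΣA = 5180.00 in²
ΣAX̄ = (960.00)(82.00) + (2860.00)(11.00) + (1360.00)(-20.50) = 82300.00 in³
ΣAȲ = (960.00)(4.00) + (2860.00)(73.00) + (1360.00)(146.00) = 411180.00 in³
X̄ = 82300.00 / 5180.00 = 15.89 in
Ȳ = 411180.00 / 5180.00 = 79.38 in

X̄ = 15.89 in, Ȳ = 79.38 in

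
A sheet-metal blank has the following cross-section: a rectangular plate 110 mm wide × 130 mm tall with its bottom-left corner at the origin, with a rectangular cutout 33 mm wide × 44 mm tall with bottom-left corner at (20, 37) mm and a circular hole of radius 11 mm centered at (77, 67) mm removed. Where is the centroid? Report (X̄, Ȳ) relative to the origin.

X̄ = 56.48 mm, Ȳ = 65.64 mm

plate: A = 110 × 130 = 14300.00, centroid at (55.00, 65.00).
hole 1: A = −(33 × 44) = -1452.00, centroid at (36.50, 59.00).
hole 2: A = −π·11² = -380.13, centroid at (77.00, 67.00).
ΣA = 12467.87 mm², ΣAX̄ = 704231.78 mm³, ΣAȲ = 818363.11 mm³.
X̄ = 704231.78/12467.87 = 56.48 mm; Ȳ = 818363.11/12467.87 = 65.64 mm.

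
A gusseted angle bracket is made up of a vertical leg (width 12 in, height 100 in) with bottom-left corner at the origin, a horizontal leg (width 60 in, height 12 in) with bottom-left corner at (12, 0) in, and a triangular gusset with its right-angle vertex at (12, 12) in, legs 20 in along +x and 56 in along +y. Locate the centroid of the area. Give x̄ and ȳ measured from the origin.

vertical leg: A = 12 × 100 = 1200.00, centroid at (6.00, 50.00).
horizontal leg: A = 60 × 12 = 720.00, centroid at (42.00, 6.00).
gusset: A = ½·20·56 = 560.00, centroid at (18.67, 30.67).
ΣA = 2480.00 in²
ΣAx̄ = (1200.00)(6.00) + (720.00)(42.00) + (560.00)(18.67) = 47893.33 in³
ΣAȳ = (1200.00)(50.00) + (720.00)(6.00) + (560.00)(30.67) = 81493.33 in³
x̄ = 47893.33 / 2480.00 = 19.31 in
ȳ = 81493.33 / 2480.00 = 32.86 in

x̄ = 19.31 in, ȳ = 32.86 in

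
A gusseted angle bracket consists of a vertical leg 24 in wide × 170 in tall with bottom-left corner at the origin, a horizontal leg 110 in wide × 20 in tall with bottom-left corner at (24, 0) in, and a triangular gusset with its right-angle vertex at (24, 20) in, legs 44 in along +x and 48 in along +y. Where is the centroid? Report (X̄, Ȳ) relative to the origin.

Part | A | x̄ᵢ | ȳᵢ | A·x̄ᵢ | A·ȳᵢ
vertical leg | 4080.00 | 12.00 | 85.00 | 48960.00 | 346800.00
horizontal leg | 2200.00 | 79.00 | 10.00 | 173800.00 | 22000.00
gusset | 1056.00 | 38.67 | 36.00 | 40832.00 | 38016.00
Σ | 7336.00 |  |  | 263592.00 | 406816.00
X̄ = 263592.00 / 7336.00 = 35.93 in
Ȳ = 406816.00 / 7336.00 = 55.45 in

X̄ = 35.93 in, Ȳ = 55.45 in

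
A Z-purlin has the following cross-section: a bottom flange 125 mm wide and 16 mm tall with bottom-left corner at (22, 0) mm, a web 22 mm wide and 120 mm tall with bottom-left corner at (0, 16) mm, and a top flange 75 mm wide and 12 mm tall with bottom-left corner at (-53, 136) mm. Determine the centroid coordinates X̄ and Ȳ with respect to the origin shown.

bottom flange: A = 125 × 16 = 2000.00, centroid at (84.50, 8.00).
web: A = 22 × 120 = 2640.00, centroid at (11.00, 76.00).
top flange: A = 75 × 12 = 900.00, centroid at (-15.50, 142.00).
ΣA = 5540.00 mm²
ΣAX̄ = (2000.00)(84.50) + (2640.00)(11.00) + (900.00)(-15.50) = 184090.00 mm³
ΣAȲ = (2000.00)(8.00) + (2640.00)(76.00) + (900.00)(142.00) = 344440.00 mm³
X̄ = 184090.00 / 5540.00 = 33.23 mm
Ȳ = 344440.00 / 5540.00 = 62.17 mm

X̄ = 33.23 mm, Ȳ = 62.17 mm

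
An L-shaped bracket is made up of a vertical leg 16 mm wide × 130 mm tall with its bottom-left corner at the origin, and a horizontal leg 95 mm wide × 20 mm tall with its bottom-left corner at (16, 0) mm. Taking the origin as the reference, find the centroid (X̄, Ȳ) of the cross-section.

Part | A | x̄ᵢ | ȳᵢ | A·x̄ᵢ | A·ȳᵢ
vertical leg | 2080.00 | 8.00 | 65.00 | 16640.00 | 135200.00
horizontal leg | 1900.00 | 63.50 | 10.00 | 120650.00 | 19000.00
Σ | 3980.00 |  |  | 137290.00 | 154200.00
X̄ = 137290.00 / 3980.00 = 34.49 mm
Ȳ = 154200.00 / 3980.00 = 38.74 mm

X̄ = 34.49 mm, Ȳ = 38.74 mm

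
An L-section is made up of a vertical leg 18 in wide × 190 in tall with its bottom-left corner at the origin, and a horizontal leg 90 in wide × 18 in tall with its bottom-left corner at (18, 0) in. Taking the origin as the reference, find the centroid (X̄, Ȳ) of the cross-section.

vertical leg: A = 18 × 190 = 3420.00, centroid at (9.00, 95.00).
horizontal leg: A = 90 × 18 = 1620.00, centroid at (63.00, 9.00).
ΣA = 5040.00 in²
ΣAX̄ = (3420.00)(9.00) + (1620.00)(63.00) = 132840.00 in³
ΣAȲ = (3420.00)(95.00) + (1620.00)(9.00) = 339480.00 in³
X̄ = 132840.00 / 5040.00 = 26.36 in
Ȳ = 339480.00 / 5040.00 = 67.36 in

X̄ = 26.36 in, Ȳ = 67.36 in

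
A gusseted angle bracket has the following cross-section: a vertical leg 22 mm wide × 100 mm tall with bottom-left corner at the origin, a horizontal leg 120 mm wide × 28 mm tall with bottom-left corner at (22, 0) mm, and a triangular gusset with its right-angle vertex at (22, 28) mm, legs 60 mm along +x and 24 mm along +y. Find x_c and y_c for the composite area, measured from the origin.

x_c = 52.54 mm, y_c = 29.13 mm

Part | A | x̄ᵢ | ȳᵢ | A·x̄ᵢ | A·ȳᵢ
vertical leg | 2200.00 | 11.00 | 50.00 | 24200.00 | 110000.00
horizontal leg | 3360.00 | 82.00 | 14.00 | 275520.00 | 47040.00
gusset | 720.00 | 42.00 | 36.00 | 30240.00 | 25920.00
Σ | 6280.00 |  |  | 329960.00 | 182960.00
x_c = 329960.00 / 6280.00 = 52.54 mm
y_c = 182960.00 / 6280.00 = 29.13 mm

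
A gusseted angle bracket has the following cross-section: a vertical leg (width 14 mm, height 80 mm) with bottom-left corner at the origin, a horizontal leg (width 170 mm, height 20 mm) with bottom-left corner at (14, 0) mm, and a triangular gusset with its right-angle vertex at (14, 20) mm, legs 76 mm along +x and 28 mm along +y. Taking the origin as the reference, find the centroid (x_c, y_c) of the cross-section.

x_c = 69.18 mm, y_c = 19.70 mm

Part | A | x̄ᵢ | ȳᵢ | A·x̄ᵢ | A·ȳᵢ
vertical leg | 1120.00 | 7.00 | 40.00 | 7840.00 | 44800.00
horizontal leg | 3400.00 | 99.00 | 10.00 | 336600.00 | 34000.00
gusset | 1064.00 | 39.33 | 29.33 | 41850.67 | 31210.67
Σ | 5584.00 |  |  | 386290.67 | 110010.67
x_c = 386290.67 / 5584.00 = 69.18 mm
y_c = 110010.67 / 5584.00 = 19.70 mm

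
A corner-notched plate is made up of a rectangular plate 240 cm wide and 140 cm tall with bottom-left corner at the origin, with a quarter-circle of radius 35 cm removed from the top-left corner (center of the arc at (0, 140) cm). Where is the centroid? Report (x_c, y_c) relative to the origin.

x_c = 123.10 cm, y_c = 68.37 cm

plate: A = 240 × 140 = 33600.00, centroid at (120.00, 70.00).
removed quarter-circle: A = −¼π·35² = -962.11, centroid at (14.85, 125.15).
ΣA = 32637.89 cm²
ΣAx_c = (33600.00)(120.00) + (-962.11)(14.85) = 4017708.33 cm³
ΣAy_c = (33600.00)(70.00) + (-962.11)(125.15) = 2231595.88 cm³
x_c = 4017708.33 / 32637.89 = 123.10 cm
y_c = 2231595.88 / 32637.89 = 68.37 cm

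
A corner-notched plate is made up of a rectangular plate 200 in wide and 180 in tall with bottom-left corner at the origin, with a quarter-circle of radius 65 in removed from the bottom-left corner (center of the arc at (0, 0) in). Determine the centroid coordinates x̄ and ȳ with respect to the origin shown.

plate: A = 200 × 180 = 36000.00, centroid at (100.00, 90.00).
removed quarter-circle: A = −¼π·65² = -3318.31, centroid at (27.59, 27.59).
ΣA = 32681.69 in²
ΣAx̄ = (36000.00)(100.00) + (-3318.31)(27.59) = 3508458.33 in³
ΣAȳ = (36000.00)(90.00) + (-3318.31)(27.59) = 3148458.33 in³
x̄ = 3508458.33 / 32681.69 = 107.35 in
ȳ = 3148458.33 / 32681.69 = 96.34 in

x̄ = 107.35 in, ȳ = 96.34 in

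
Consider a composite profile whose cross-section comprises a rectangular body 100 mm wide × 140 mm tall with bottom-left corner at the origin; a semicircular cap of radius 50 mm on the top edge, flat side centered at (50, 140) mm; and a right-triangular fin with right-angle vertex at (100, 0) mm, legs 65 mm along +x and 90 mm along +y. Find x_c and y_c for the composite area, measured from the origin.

Part | A | x̄ᵢ | ȳᵢ | A·x̄ᵢ | A·ȳᵢ
rectangular body | 14000.00 | 50.00 | 70.00 | 700000.00 | 980000.00
semicircular top | 3926.99 | 50.00 | 161.22 | 196349.54 | 633112.05
triangular fin | 2925.00 | 121.67 | 30.00 | 355875.00 | 87750.00
Σ | 20851.99 |  |  | 1252224.54 | 1700862.05
x_c = 1252224.54 / 20851.99 = 60.05 mm
y_c = 1700862.05 / 20851.99 = 81.57 mm

x_c = 60.05 mm, y_c = 81.57 mm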